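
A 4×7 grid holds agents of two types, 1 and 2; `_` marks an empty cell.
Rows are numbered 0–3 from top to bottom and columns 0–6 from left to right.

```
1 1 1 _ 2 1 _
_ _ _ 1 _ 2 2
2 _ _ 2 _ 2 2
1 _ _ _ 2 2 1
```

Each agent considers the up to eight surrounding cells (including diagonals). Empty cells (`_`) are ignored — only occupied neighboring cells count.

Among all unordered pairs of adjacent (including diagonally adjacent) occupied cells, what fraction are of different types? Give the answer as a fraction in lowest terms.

Scan each occupied cell's neighbors to the right and below (and the two forward diagonals) so each pair is counted once.
Row 0: 1(0,0)–1(0,1)= 1(0,1)–1(0,2)= 1(0,2)–1(1,3)= 2(0,4)–1(0,5)≠ 2(0,4)–2(1,5)= 2(0,4)–1(1,3)≠ 1(0,5)–2(1,5)≠ 1(0,5)–2(1,6)≠  → 4/8 unlike.
Row 1: 1(1,3)–2(2,3)≠ 2(1,5)–2(1,6)= 2(1,5)–2(2,5)= 2(1,5)–2(2,6)= 2(1,6)–2(2,6)= 2(1,6)–2(2,5)=  → 1/6 unlike.
Row 2: 2(2,0)–1(3,0)≠ 2(2,3)–2(3,4)= 2(2,5)–2(2,6)= 2(2,5)–2(3,5)= 2(2,5)–1(3,6)≠ 2(2,5)–2(3,4)= 2(2,6)–1(3,6)≠ 2(2,6)–2(3,5)=  → 3/8 unlike.
Row 3: 2(3,4)–2(3,5)= 2(3,5)–1(3,6)≠  → 1/2 unlike.
Total adjacent occupied pairs: 24; unlike-type pairs: 9.
9/24 reduces to 3/8.

3/8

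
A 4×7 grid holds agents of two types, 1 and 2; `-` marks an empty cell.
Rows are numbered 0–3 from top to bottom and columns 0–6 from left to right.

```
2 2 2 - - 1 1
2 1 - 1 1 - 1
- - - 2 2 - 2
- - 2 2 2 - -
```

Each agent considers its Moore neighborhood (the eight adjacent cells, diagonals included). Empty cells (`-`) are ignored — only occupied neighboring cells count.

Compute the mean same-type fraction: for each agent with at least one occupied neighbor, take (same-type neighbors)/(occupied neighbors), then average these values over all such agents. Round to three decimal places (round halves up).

Row 0: (0,0)2 2/3 · (0,1)2 3/4 · (0,2)2 1/3 · (0,5)1 3/3 · (0,6)1 2/2
Row 1: (1,0)2 2/3 · (1,1)1 0/4 · (1,3)1 1/4 · (1,4)1 2/4 · (1,6)1 2/3
Row 2: (2,3)2 4/6 · (2,4)2 3/5 · (2,6)2 0/1
Row 3: (3,2)2 2/2 · (3,3)2 4/4 · (3,4)2 3/3
Sum over 16 agents: 2/3 + 3/4 + 1/3 + 3/3 + 2/2 + 2/3 + 0/4 + 1/4 + 2/4 + 2/3 + 4/6 + 3/5 + 0/1 + 2/2 + 4/4 + 3/3 = 101/10; mean = 101/10 ÷ 16 = 101/160 = 0.63125 → 0.631.

0.631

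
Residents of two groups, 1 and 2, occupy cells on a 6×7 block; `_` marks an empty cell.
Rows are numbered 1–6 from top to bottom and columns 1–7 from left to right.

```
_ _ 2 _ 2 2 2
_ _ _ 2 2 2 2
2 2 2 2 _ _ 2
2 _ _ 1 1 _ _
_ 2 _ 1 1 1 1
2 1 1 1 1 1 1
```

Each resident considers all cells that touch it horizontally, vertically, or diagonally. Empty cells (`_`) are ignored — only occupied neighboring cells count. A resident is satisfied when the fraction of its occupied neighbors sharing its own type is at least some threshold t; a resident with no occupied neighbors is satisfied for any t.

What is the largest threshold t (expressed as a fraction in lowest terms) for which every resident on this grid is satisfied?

(1,3)2 1/1
(1,5)2 4/4
(1,6)2 5/5
(1,7)2 3/3
(2,4)2 5/5
(2,5)2 5/5
(2,6)2 6/6
(2,7)2 4/4
(3,1)2 2/2
(3,2)2 3/3
(3,3)2 3/4
(3,4)2 3/5
(3,7)2 2/2
(4,1)2 3/3
(4,4)1 3/5
(4,5)1 4/5
(5,2)2 2/4
(5,4)1 6/6
(5,5)1 7/7
(5,6)1 6/6
(5,7)1 3/3
(6,1)2 1/2
(6,2)1 1/3
(6,3)1 3/4
(6,4)1 4/4
(6,5)1 5/5
(6,6)1 5/5
(6,7)1 3/3
The smallest same-type fraction is 1/3 at (6,2), which reduces to 1/3. Any threshold above that leaves this resident unsatisfied.

1/3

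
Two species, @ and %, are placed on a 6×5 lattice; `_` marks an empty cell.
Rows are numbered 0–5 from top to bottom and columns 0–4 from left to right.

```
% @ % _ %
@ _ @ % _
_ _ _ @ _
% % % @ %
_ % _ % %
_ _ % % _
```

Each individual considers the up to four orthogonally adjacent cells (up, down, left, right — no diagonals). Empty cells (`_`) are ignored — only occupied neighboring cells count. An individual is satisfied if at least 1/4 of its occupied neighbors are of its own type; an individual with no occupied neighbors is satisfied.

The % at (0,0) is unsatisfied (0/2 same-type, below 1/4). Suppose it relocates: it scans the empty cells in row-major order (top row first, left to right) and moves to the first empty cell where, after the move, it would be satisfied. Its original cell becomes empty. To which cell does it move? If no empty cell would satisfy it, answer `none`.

Vacating (0,0). Empty cells in order:
  (0,3): 3/3 same-type → satisfied — stop here.

(0,3)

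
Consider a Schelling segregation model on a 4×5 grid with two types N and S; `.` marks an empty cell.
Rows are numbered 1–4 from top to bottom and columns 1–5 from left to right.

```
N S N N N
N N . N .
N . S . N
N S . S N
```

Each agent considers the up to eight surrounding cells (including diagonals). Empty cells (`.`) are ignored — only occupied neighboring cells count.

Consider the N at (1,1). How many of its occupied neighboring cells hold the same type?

Occupied neighbors of (1,1): (1,2)=S, (2,1)=N, (2,2)=N.
Same type (N): 2 of 3.

2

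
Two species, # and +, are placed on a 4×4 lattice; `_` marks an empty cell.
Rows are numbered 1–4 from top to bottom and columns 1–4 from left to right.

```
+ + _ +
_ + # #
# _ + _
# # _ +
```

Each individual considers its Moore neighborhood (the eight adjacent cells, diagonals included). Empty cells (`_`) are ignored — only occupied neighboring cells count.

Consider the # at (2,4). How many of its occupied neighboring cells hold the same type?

Occupied neighbors of (2,4): (1,4)=+, (2,3)=#, (3,3)=+.
Same type (#): 1 of 3.

1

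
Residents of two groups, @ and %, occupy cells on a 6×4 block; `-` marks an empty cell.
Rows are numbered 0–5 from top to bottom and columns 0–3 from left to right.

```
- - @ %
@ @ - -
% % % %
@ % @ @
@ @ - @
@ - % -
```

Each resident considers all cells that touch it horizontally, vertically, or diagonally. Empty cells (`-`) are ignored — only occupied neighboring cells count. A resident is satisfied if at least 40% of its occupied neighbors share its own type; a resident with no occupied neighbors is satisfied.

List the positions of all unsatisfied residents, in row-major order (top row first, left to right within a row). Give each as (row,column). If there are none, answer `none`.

(0,3), (1,0), (2,3), (5,2)

(0,2)@ 1/2 ok
(0,3)% 0/1 unhappy
(1,0)@ 1/3 unhappy
(1,1)@ 2/5 ok
(2,0)% 2/5 ok
(2,1)% 3/7 ok
(2,2)% 3/6 ok
(2,3)% 1/3 unhappy
(3,0)@ 2/5 ok
(3,1)% 3/7 ok
(3,2)@ 3/7 ok
(3,3)@ 2/4 ok
(4,0)@ 3/4 ok
(4,1)@ 4/6 ok
(4,3)@ 2/3 ok
(5,0)@ 2/2 ok
(5,2)% 0/2 unhappy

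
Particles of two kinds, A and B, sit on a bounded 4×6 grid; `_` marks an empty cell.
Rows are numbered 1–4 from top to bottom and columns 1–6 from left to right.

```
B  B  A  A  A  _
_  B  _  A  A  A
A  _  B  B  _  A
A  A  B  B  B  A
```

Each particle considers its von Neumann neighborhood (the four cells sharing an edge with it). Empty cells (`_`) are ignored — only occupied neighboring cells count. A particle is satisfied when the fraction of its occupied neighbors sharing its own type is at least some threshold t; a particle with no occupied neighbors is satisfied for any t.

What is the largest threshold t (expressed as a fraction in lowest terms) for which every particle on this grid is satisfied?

1/2

Row 1: (1,1)B 1/1 · (1,2)B 2/3 · (1,3)A 1/2 · (1,4)A 3/3 · (1,5)A 2/2
Row 2: (2,2)B 1/1 · (2,4)A 2/3 · (2,5)A 3/3 · (2,6)A 2/2
Row 3: (3,1)A 1/1 · (3,3)B 2/2 · (3,4)B 2/3 · (3,6)A 2/2
Row 4: (4,1)A 2/2 · (4,2)A 1/2 · (4,3)B 2/3 · (4,4)B 3/3 · (4,5)B 1/2 · (4,6)A 1/2
The smallest same-type fraction is 1/2 at (1,3), which reduces to 1/2. Any threshold above that leaves this particle unsatisfied.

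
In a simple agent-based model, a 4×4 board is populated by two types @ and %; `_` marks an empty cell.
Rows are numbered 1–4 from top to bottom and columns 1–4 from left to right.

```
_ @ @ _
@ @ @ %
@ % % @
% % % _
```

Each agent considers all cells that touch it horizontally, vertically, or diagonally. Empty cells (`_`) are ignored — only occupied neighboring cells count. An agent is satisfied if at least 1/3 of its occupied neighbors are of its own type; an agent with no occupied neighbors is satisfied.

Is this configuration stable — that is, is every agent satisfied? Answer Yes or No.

No

(1,2)@ 4/4 ✓
(1,3)@ 3/4 ✓
(2,1)@ 3/4 ✓
(2,2)@ 5/7 ✓
(2,3)@ 4/7 ✓
(2,4)% 1/4 ✗
(3,1)@ 2/5 ✓
(3,2)% 4/8 ✓
(3,3)% 4/7 ✓
(3,4)@ 1/4 ✗
(4,1)% 2/3 ✓
(4,2)% 4/5 ✓
(4,3)% 3/4 ✓
For instance (2,4) has only 1/4 same-type neighbors, below 1/3.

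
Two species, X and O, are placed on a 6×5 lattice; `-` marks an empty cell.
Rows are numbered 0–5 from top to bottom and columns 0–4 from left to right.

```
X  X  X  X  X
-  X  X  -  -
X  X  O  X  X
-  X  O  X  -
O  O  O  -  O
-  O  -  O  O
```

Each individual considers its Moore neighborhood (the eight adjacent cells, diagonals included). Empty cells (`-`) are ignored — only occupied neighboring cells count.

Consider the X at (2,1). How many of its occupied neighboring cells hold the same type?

4

Occupied neighbors of (2,1): (1,1)=X, (1,2)=X, (2,0)=X, (2,2)=O, (3,1)=X, (3,2)=O.
Same type (X): 4 of 6.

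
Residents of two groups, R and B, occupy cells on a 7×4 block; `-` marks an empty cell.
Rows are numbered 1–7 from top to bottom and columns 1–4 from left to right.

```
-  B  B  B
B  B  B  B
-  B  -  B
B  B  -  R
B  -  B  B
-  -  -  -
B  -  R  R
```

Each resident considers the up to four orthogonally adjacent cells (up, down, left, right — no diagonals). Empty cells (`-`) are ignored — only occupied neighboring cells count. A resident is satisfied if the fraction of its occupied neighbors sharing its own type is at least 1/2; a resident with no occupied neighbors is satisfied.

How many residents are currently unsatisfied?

(1,2)B 2/2 ok
(1,3)B 3/3 ok
(1,4)B 2/2 ok
(2,1)B 1/1 ok
(2,2)B 4/4 ok
(2,3)B 3/3 ok
(2,4)B 3/3 ok
(3,2)B 2/2 ok
(3,4)B 1/2 ok
(4,1)B 2/2 ok
(4,2)B 2/2 ok
(4,4)R 0/2 unhappy
(5,1)B 1/1 ok
(5,3)B 1/1 ok
(5,4)B 1/2 ok
(7,1)B 0/0 ok
(7,3)R 1/1 ok
(7,4)R 1/1 ok
Unsatisfied: (4,4) — 1 in total.

1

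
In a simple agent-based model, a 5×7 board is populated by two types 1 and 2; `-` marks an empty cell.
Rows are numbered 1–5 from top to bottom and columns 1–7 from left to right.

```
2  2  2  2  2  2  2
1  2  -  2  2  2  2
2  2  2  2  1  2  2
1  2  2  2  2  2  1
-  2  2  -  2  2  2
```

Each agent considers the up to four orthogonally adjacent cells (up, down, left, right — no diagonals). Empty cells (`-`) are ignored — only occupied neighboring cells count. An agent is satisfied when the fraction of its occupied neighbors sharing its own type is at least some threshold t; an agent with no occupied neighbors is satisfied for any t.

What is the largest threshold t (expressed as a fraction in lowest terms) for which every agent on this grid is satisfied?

(1,1)2 1/2
(1,2)2 3/3
(1,3)2 2/2
(1,4)2 3/3
(1,5)2 3/3
(1,6)2 3/3
(1,7)2 2/2
(2,1)1 0/3
(2,2)2 2/3
(2,4)2 3/3
(2,5)2 3/4
(2,6)2 4/4
(2,7)2 3/3
(3,1)2 1/3
(3,2)2 4/4
(3,3)2 3/3
(3,4)2 3/4
(3,5)1 0/4
(3,6)2 3/4
(3,7)2 2/3
(4,1)1 0/2
(4,2)2 3/4
(4,3)2 4/4
(4,4)2 3/3
(4,5)2 3/4
(4,6)2 3/4
(4,7)1 0/3
(5,2)2 2/2
(5,3)2 2/2
(5,5)2 2/2
(5,6)2 3/3
(5,7)2 1/2
The smallest same-type fraction is 0/3 at (2,1), which reduces to 0/1. Any threshold above that leaves this agent unsatisfied.

0/1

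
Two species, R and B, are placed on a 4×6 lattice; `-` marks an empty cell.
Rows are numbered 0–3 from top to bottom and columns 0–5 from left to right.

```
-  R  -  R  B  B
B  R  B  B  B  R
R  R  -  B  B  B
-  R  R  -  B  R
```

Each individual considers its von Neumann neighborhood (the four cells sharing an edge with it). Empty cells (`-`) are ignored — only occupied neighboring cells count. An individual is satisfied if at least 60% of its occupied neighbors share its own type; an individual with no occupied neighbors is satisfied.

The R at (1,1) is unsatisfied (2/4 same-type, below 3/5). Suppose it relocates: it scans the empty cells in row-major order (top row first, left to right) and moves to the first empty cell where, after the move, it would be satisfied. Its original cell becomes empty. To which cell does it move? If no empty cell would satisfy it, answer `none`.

(0,2)

Vacating (1,1). Empty cells in order:
  (0,0): 1/2 same-type → still unsatisfied.
  (0,2): 2/3 same-type → satisfied — stop here.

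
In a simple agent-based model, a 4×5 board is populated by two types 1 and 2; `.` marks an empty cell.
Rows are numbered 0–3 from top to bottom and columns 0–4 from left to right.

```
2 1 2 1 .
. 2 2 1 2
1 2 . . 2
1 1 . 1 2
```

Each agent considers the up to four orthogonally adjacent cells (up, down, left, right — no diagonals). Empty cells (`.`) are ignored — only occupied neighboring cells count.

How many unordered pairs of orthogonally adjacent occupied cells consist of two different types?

9

Scan each occupied cell's neighbors to the right and below so each pair is counted once.
From row 0: 4 unlike of 6 pairs (running 4/6).
From row 1: 2 unlike of 5 pairs (running 6/11).
From row 2: 2 unlike of 4 pairs (running 8/15).
From row 3: 1 unlike of 2 pairs (running 9/17).
Total adjacent occupied pairs: 17; unlike-type pairs: 9.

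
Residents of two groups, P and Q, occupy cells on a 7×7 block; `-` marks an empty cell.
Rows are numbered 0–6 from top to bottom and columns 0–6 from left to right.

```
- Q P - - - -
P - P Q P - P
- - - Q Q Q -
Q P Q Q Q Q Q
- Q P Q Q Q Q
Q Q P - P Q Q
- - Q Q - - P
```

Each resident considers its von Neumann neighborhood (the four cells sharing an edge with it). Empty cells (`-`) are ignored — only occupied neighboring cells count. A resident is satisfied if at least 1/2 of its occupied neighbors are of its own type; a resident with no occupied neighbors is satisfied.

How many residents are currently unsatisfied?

Row 0: (0,1)Q 0/1 ✗ · (0,2)P 1/2 ✓
Row 1: (1,0)P 0/0 ✓ · (1,2)P 1/2 ✓ · (1,3)Q 1/3 ✗ · (1,4)P 0/2 ✗ · (1,6)P 0/0 ✓
Row 2: (2,3)Q 3/3 ✓ · (2,4)Q 3/4 ✓ · (2,5)Q 2/2 ✓
Row 3: (3,0)Q 0/1 ✗ · (3,1)P 0/3 ✗ · (3,2)Q 1/3 ✗ · (3,3)Q 4/4 ✓ · (3,4)Q 4/4 ✓ · (3,5)Q 4/4 ✓ · (3,6)Q 2/2 ✓
Row 4: (4,1)Q 1/3 ✗ · (4,2)P 1/4 ✗ · (4,3)Q 2/3 ✓ · (4,4)Q 3/4 ✓ · (4,5)Q 4/4 ✓ · (4,6)Q 3/3 ✓
Row 5: (5,0)Q 1/1 ✓ · (5,1)Q 2/3 ✓ · (5,2)P 1/3 ✗ · (5,4)P 0/2 ✗ · (5,5)Q 2/3 ✓ · (5,6)Q 2/3 ✓
Row 6: (6,2)Q 1/2 ✓ · (6,3)Q 1/1 ✓ · (6,6)P 0/1 ✗
Unsatisfied: (0,1), (1,3), (1,4), (3,0), (3,1), (3,2), (4,1), (4,2), (5,2), (5,4), (6,6) — 11 in total.

11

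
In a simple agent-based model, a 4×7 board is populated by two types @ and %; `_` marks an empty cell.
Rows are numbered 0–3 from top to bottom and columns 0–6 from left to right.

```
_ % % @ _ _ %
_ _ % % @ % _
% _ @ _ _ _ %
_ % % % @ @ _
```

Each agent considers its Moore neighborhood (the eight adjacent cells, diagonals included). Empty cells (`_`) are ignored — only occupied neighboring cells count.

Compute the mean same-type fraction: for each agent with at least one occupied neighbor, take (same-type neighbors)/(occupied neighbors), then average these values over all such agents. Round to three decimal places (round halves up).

(0,1)% 2/2
(0,2)% 3/4
(0,3)@ 1/4
(0,6)% 1/1
(1,2)% 3/5
(1,3)% 2/5
(1,4)@ 1/3
(1,5)% 2/3
(2,0)% 1/1
(2,2)@ 0/5
(2,6)% 1/2
(3,1)% 2/3
(3,2)% 2/3
(3,3)% 1/3
(3,4)@ 1/2
(3,5)@ 1/2
Sum over 16 agents: 2/2 + 3/4 + 1/4 + 1/1 + 3/5 + 2/5 + 1/3 + 2/3 + 1/1 + 0/5 + 1/2 + 2/3 + 2/3 + 1/3 + 1/2 + 1/2 = 55/6; mean = 55/6 ÷ 16 = 55/96 = 0.572916… → 0.573.

0.573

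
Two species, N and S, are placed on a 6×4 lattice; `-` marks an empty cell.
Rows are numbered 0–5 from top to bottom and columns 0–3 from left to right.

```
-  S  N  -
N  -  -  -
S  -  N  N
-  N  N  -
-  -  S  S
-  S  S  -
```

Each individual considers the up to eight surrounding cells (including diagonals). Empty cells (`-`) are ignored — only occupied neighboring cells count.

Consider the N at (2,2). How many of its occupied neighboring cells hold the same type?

Occupied neighbors of (2,2): (2,3)=N, (3,1)=N, (3,2)=N.
Same type (N): 3 of 3.

3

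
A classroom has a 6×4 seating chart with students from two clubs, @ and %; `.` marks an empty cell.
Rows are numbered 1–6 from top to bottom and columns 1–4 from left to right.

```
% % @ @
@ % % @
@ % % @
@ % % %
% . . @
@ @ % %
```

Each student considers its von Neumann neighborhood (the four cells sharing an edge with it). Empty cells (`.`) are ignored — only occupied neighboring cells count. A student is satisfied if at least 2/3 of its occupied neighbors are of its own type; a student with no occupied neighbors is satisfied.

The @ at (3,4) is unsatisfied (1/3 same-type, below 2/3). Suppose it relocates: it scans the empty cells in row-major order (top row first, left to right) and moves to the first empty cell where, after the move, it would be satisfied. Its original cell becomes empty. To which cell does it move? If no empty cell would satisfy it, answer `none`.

none

Vacating (3,4). Empty cells in order:
  (5,2): 1/3 same-type → still unsatisfied.
  (5,3): 1/3 same-type → still unsatisfied.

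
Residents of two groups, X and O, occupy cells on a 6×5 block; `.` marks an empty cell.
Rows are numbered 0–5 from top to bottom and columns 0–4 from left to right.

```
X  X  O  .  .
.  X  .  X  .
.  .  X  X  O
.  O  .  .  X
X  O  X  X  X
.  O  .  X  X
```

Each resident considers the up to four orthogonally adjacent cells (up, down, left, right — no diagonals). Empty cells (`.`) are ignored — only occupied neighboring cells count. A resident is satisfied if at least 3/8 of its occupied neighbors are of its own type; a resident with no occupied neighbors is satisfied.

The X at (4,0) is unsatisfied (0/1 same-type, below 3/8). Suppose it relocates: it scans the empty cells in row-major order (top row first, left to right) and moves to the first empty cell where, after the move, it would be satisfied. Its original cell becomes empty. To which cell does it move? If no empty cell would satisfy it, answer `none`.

(0,3)

Vacating (4,0). Empty cells in order:
  (0,3): 1/2 same-type → satisfied — stop here.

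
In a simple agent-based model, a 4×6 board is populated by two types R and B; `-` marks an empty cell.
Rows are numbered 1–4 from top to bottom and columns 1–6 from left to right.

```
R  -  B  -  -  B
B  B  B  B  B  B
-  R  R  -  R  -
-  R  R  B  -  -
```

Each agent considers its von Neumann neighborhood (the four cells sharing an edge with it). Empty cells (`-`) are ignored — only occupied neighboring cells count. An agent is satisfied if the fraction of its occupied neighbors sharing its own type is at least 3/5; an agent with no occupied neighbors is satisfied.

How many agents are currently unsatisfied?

4

(1,1)R 0/1 not
(1,3)B 1/1 satisfied
(1,6)B 1/1 satisfied
(2,1)B 1/2 not
(2,2)B 2/3 satisfied
(2,3)B 3/4 satisfied
(2,4)B 2/2 satisfied
(2,5)B 2/3 satisfied
(2,6)B 2/2 satisfied
(3,2)R 2/3 satisfied
(3,3)R 2/3 satisfied
(3,5)R 0/1 not
(4,2)R 2/2 satisfied
(4,3)R 2/3 satisfied
(4,4)B 0/1 not
Unsatisfied: (1,1), (2,1), (3,5), (4,4) — 4 in total.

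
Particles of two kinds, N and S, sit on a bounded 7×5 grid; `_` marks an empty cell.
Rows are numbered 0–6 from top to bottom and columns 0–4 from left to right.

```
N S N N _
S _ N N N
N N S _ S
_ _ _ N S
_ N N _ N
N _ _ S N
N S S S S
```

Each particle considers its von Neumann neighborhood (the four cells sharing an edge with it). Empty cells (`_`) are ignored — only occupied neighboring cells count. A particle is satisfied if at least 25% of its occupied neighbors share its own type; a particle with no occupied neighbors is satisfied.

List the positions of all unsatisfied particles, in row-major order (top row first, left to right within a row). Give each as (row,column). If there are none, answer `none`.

(0,0), (0,1), (1,0), (2,2), (3,3)

Row 0: (0,0)N 0/2 not · (0,1)S 0/2 not · (0,2)N 2/3 satisfied · (0,3)N 2/2 satisfied
Row 1: (1,0)S 0/2 not · (1,2)N 2/3 satisfied · (1,3)N 3/3 satisfied · (1,4)N 1/2 satisfied
Row 2: (2,0)N 1/2 satisfied · (2,1)N 1/2 satisfied · (2,2)S 0/2 not · (2,4)S 1/2 satisfied
Row 3: (3,3)N 0/1 not · (3,4)S 1/3 satisfied
Row 4: (4,1)N 1/1 satisfied · (4,2)N 1/1 satisfied · (4,4)N 1/2 satisfied
Row 5: (5,0)N 1/1 satisfied · (5,3)S 1/2 satisfied · (5,4)N 1/3 satisfied
Row 6: (6,0)N 1/2 satisfied · (6,1)S 1/2 satisfied · (6,2)S 2/2 satisfied · (6,3)S 3/3 satisfied · (6,4)S 1/2 satisfied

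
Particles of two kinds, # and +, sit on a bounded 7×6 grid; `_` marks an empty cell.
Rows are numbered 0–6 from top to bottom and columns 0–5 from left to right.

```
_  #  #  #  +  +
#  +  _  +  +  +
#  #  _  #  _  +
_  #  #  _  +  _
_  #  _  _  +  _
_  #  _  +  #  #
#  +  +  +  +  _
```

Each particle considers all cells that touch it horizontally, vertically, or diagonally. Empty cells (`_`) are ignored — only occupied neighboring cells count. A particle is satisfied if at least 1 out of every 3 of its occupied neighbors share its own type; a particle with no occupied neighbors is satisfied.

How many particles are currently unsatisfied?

Row 0: (0,1)# 2/3 ok · (0,2)# 2/4 ok · (0,3)# 1/4 unhappy · (0,4)+ 4/5 ok · (0,5)+ 3/3 ok
Row 1: (1,0)# 3/4 ok · (1,1)+ 0/5 unhappy · (1,3)+ 2/5 ok · (1,4)+ 5/7 ok · (1,5)+ 4/4 ok
Row 2: (2,0)# 3/4 ok · (2,1)# 4/5 ok · (2,3)# 1/4 unhappy · (2,5)+ 3/3 ok
Row 3: (3,1)# 4/4 ok · (3,2)# 4/4 ok · (3,4)+ 2/3 ok
Row 4: (4,1)# 3/3 ok · (4,4)+ 2/4 ok
Row 5: (5,1)# 2/4 ok · (5,3)+ 4/5 ok · (5,4)# 1/5 unhappy · (5,5)# 1/3 ok
Row 6: (6,0)# 1/2 ok · (6,1)+ 1/3 ok · (6,2)+ 3/4 ok · (6,3)+ 3/4 ok · (6,4)+ 2/4 ok
Unsatisfied: (0,3), (1,1), (2,3), (5,4) — 4 in total.

4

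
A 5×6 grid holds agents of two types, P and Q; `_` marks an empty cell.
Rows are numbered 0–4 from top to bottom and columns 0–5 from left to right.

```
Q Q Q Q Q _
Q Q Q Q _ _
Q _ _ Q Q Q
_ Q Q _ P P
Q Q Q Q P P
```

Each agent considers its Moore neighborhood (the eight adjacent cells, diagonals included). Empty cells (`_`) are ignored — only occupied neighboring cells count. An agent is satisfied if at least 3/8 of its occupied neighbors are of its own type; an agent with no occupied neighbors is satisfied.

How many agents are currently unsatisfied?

1

(0,0)Q 3/3 ✓
(0,1)Q 5/5 ✓
(0,2)Q 5/5 ✓
(0,3)Q 4/4 ✓
(0,4)Q 2/2 ✓
(1,0)Q 4/4 ✓
(1,1)Q 6/6 ✓
(1,2)Q 6/6 ✓
(1,3)Q 6/6 ✓
(2,0)Q 3/3 ✓
(2,3)Q 4/5 ✓
(2,4)Q 3/5 ✓
(2,5)Q 1/3 ✗
(3,1)Q 5/5 ✓
(3,2)Q 5/5 ✓
(3,4)P 3/7 ✓
(3,5)P 3/5 ✓
(4,0)Q 2/2 ✓
(4,1)Q 4/4 ✓
(4,2)Q 4/4 ✓
(4,3)Q 2/4 ✓
(4,4)P 3/4 ✓
(4,5)P 3/3 ✓
Unsatisfied: (2,5) — 1 in total.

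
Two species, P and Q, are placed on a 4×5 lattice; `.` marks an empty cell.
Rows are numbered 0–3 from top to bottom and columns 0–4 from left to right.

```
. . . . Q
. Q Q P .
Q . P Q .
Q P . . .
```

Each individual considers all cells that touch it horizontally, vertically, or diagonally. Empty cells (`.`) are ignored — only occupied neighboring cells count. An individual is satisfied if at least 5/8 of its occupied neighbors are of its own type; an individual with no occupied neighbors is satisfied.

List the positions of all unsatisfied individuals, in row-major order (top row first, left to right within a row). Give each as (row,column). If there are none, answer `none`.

(0,4), (1,2), (1,3), (2,2), (2,3), (3,0), (3,1)

Row 0: (0,4)Q 0/1 ✗
Row 1: (1,1)Q 2/3 ✓ · (1,2)Q 2/4 ✗ · (1,3)P 1/4 ✗
Row 2: (2,0)Q 2/3 ✓ · (2,2)P 2/5 ✗ · (2,3)Q 1/3 ✗
Row 3: (3,0)Q 1/2 ✗ · (3,1)P 1/3 ✗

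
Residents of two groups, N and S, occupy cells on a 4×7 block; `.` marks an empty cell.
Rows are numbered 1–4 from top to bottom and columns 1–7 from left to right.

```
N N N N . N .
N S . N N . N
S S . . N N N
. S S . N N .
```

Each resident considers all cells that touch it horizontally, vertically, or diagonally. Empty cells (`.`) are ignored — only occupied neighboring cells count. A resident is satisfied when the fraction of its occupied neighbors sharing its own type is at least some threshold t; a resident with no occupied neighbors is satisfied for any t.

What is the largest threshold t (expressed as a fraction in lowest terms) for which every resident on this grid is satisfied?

1/3

(1,1)N 2/3
(1,2)N 3/4
(1,3)N 3/4
(1,4)N 3/3
(1,6)N 2/2
(2,1)N 2/5
(2,2)S 2/6
(2,4)N 4/4
(2,5)N 5/5
(2,7)N 3/3
(3,1)S 3/4
(3,2)S 4/5
(3,5)N 5/5
(3,6)N 6/6
(3,7)N 3/3
(4,2)S 3/3
(4,3)S 2/2
(4,5)N 3/3
(4,6)N 4/4
The smallest same-type fraction is 2/6 at (2,2), which reduces to 1/3. Any threshold above that leaves this resident unsatisfied.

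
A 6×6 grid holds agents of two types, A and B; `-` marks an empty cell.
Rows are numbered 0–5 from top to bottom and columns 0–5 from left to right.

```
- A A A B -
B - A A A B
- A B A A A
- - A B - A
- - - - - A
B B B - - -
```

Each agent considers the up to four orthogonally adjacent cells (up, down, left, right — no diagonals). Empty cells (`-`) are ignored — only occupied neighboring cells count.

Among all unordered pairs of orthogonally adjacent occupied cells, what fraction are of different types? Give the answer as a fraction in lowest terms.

Scan each occupied cell's neighbors to the right and below so each pair is counted once.
From row 0: 2 unlike of 6 pairs (running 2/6).
From row 1: 3 unlike of 7 pairs (running 5/13).
From row 2: 4 unlike of 7 pairs (running 9/20).
From row 3: 1 unlike of 2 pairs (running 10/22).
From row 5: 0 unlike of 2 pairs (running 10/24).
Total adjacent occupied pairs: 24; unlike-type pairs: 10.
10/24 reduces to 5/12.

5/12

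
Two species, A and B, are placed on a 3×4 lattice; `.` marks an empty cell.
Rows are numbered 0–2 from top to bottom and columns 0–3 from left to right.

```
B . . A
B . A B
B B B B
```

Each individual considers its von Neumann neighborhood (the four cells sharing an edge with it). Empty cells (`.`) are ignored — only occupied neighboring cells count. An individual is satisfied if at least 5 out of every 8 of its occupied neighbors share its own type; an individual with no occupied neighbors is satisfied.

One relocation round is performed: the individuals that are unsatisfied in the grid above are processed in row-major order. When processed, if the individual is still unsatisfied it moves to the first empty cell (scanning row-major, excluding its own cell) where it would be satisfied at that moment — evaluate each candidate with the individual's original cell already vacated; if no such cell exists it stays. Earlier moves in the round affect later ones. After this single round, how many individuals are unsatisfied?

1

Initially unsatisfied (in order): (0,3), (1,2), (1,3).
  (0,3) → (0,2).
  (1,2): no empty cell satisfies it; stays.
  (1,3) → (1,1).
Resulting grid:
B . A .
B B A .
B B B B
Unsatisfied now: (1,2).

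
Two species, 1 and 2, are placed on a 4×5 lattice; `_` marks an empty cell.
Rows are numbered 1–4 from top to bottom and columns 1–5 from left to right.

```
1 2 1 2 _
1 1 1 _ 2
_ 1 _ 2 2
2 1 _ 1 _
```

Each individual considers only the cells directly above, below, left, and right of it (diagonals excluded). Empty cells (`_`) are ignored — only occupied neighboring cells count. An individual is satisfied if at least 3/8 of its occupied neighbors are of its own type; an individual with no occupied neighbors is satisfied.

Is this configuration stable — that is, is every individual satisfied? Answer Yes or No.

(1,1)1 1/2 satisfied
(1,2)2 0/3 not
(1,3)1 1/3 not
(1,4)2 0/1 not
(2,1)1 2/2 satisfied
(2,2)1 3/4 satisfied
(2,3)1 2/2 satisfied
(2,5)2 1/1 satisfied
(3,2)1 2/2 satisfied
(3,4)2 1/2 satisfied
(3,5)2 2/2 satisfied
(4,1)2 0/1 not
(4,2)1 1/2 satisfied
(4,4)1 0/1 not
For instance (1,2) has only 0/3 same-type neighbors, below 3/8.

No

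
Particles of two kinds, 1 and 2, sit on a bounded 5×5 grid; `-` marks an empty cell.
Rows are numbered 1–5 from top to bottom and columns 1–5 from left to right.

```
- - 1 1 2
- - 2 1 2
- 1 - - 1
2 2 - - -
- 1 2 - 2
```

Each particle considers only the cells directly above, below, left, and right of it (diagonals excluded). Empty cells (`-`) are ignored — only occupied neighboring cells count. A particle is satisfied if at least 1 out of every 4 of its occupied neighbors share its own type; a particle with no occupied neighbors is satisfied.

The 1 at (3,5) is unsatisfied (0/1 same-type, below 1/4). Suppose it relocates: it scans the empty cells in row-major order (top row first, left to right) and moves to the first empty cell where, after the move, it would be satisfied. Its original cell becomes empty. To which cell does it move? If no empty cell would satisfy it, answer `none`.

(1,1)

Vacating (3,5). Empty cells in order:
  (1,1): 0/0 same-type → satisfied — stop here.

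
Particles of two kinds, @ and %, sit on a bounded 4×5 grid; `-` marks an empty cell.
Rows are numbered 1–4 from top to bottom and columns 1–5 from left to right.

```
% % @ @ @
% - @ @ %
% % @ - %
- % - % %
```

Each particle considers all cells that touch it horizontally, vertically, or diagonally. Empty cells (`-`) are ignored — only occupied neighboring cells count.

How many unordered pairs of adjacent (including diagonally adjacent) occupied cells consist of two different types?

10

Scan each occupied cell's neighbors to the right and below (and the two forward diagonals) so each pair is counted once.
From row 1: 4 unlike of 14 pairs (running 4/14).
From row 2: 3 unlike of 9 pairs (running 7/23).
From row 3: 3 unlike of 8 pairs (running 10/31).
From row 4: 0 unlike of 1 pairs (running 10/32).
Total adjacent occupied pairs: 32; unlike-type pairs: 10.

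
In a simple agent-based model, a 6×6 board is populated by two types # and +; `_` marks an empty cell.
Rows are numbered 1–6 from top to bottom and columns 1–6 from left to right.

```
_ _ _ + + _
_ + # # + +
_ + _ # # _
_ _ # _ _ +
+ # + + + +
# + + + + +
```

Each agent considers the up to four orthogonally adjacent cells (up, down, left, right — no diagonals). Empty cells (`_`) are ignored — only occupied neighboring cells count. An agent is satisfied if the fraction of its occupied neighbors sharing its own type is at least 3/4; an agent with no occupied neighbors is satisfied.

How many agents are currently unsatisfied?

Row 1: (1,4)+ 1/2 unhappy · (1,5)+ 2/2 ok
Row 2: (2,2)+ 1/2 unhappy · (2,3)# 1/2 unhappy · (2,4)# 2/4 unhappy · (2,5)+ 2/4 unhappy · (2,6)+ 1/1 ok
Row 3: (3,2)+ 1/1 ok · (3,4)# 2/2 ok · (3,5)# 1/2 unhappy
Row 4: (4,3)# 0/1 unhappy · (4,6)+ 1/1 ok
Row 5: (5,1)+ 0/2 unhappy · (5,2)# 0/3 unhappy · (5,3)+ 2/4 unhappy · (5,4)+ 3/3 ok · (5,5)+ 3/3 ok · (5,6)+ 3/3 ok
Row 6: (6,1)# 0/2 unhappy · (6,2)+ 1/3 unhappy · (6,3)+ 3/3 ok · (6,4)+ 3/3 ok · (6,5)+ 3/3 ok · (6,6)+ 2/2 ok
Unsatisfied: (1,4), (2,2), (2,3), (2,4), (2,5), (3,5), (4,3), (5,1), (5,2), (5,3), (6,1), (6,2) — 12 in total.

12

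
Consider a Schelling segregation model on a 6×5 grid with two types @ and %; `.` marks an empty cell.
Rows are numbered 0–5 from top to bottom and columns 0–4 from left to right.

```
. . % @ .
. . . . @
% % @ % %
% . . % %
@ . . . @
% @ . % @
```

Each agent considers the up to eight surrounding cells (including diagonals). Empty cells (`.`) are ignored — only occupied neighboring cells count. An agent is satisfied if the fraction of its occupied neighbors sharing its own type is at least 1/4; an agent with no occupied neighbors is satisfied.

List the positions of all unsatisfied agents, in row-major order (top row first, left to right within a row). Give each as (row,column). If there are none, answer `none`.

(0,2), (2,2), (5,0), (5,3)

Row 0: (0,2)% 0/1 unhappy · (0,3)@ 1/2 ok
Row 1: (1,4)@ 1/3 ok
Row 2: (2,0)% 2/2 ok · (2,1)% 2/3 ok · (2,2)@ 0/3 unhappy · (2,3)% 3/5 ok · (2,4)% 3/4 ok
Row 3: (3,0)% 2/3 ok · (3,3)% 3/5 ok · (3,4)% 3/4 ok
Row 4: (4,0)@ 1/3 ok · (4,4)@ 1/4 ok
Row 5: (5,0)% 0/2 unhappy · (5,1)@ 1/2 ok · (5,3)% 0/2 unhappy · (5,4)@ 1/2 ok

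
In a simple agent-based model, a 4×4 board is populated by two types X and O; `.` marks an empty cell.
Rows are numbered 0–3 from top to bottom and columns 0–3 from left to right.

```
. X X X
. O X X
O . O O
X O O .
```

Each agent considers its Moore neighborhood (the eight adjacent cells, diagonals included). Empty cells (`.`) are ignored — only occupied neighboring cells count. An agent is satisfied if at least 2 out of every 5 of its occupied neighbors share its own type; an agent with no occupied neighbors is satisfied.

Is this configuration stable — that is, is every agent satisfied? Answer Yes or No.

No

Row 0: (0,1)X 2/3 ok · (0,2)X 4/5 ok · (0,3)X 3/3 ok
Row 1: (1,1)O 2/5 ok · (1,2)X 4/7 ok · (1,3)X 3/5 ok
Row 2: (2,0)O 2/3 ok · (2,2)O 4/6 ok · (2,3)O 2/4 ok
Row 3: (3,0)X 0/2 unhappy · (3,1)O 3/4 ok · (3,2)O 3/3 ok
For instance (3,0) has only 0/2 same-type neighbors, below 2/5.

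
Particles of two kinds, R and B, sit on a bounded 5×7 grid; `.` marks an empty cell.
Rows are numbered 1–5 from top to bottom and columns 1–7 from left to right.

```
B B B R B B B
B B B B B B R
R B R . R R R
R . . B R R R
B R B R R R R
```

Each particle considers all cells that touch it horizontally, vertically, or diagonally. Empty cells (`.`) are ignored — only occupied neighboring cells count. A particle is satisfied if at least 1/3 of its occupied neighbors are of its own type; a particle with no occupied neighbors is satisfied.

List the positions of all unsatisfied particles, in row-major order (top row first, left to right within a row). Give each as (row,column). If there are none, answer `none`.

(1,4), (3,1), (3,3), (4,4), (5,1)

Row 1: (1,1)B 3/3 ✓ · (1,2)B 5/5 ✓ · (1,3)B 4/5 ✓ · (1,4)R 0/5 ✗ · (1,5)B 4/5 ✓ · (1,6)B 4/5 ✓ · (1,7)B 2/3 ✓
Row 2: (2,1)B 4/5 ✓ · (2,2)B 6/8 ✓ · (2,3)B 5/7 ✓ · (2,4)B 4/7 ✓ · (2,5)B 4/7 ✓ · (2,6)B 4/8 ✓ · (2,7)R 2/5 ✓
Row 3: (3,1)R 1/4 ✗ · (3,2)B 3/6 ✓ · (3,3)R 0/5 ✗ · (3,5)R 3/7 ✓ · (3,6)R 6/8 ✓ · (3,7)R 4/5 ✓
Row 4: (4,1)R 2/4 ✓ · (4,4)B 1/6 ✗ · (4,5)R 6/7 ✓ · (4,6)R 8/8 ✓ · (4,7)R 5/5 ✓
Row 5: (5,1)B 0/2 ✗ · (5,2)R 1/3 ✓ · (5,3)B 1/3 ✓ · (5,4)R 2/4 ✓ · (5,5)R 4/5 ✓ · (5,6)R 5/5 ✓ · (5,7)R 3/3 ✓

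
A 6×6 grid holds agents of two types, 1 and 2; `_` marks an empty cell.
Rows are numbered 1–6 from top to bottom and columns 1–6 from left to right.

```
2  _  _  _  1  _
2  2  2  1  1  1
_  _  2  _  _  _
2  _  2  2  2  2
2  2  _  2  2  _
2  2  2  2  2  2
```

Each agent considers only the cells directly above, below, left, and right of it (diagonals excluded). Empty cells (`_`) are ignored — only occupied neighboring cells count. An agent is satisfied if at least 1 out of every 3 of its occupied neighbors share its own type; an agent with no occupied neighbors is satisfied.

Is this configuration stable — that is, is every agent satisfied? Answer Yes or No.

Yes

Row 1: (1,1)2 1/1 satisfied · (1,5)1 1/1 satisfied
Row 2: (2,1)2 2/2 satisfied · (2,2)2 2/2 satisfied · (2,3)2 2/3 satisfied · (2,4)1 1/2 satisfied · (2,5)1 3/3 satisfied · (2,6)1 1/1 satisfied
Row 3: (3,3)2 2/2 satisfied
Row 4: (4,1)2 1/1 satisfied · (4,3)2 2/2 satisfied · (4,4)2 3/3 satisfied · (4,5)2 3/3 satisfied · (4,6)2 1/1 satisfied
Row 5: (5,1)2 3/3 satisfied · (5,2)2 2/2 satisfied · (5,4)2 3/3 satisfied · (5,5)2 3/3 satisfied
Row 6: (6,1)2 2/2 satisfied · (6,2)2 3/3 satisfied · (6,3)2 2/2 satisfied · (6,4)2 3/3 satisfied · (6,5)2 3/3 satisfied · (6,6)2 1/1 satisfied
All meet the threshold, so the configuration is stable.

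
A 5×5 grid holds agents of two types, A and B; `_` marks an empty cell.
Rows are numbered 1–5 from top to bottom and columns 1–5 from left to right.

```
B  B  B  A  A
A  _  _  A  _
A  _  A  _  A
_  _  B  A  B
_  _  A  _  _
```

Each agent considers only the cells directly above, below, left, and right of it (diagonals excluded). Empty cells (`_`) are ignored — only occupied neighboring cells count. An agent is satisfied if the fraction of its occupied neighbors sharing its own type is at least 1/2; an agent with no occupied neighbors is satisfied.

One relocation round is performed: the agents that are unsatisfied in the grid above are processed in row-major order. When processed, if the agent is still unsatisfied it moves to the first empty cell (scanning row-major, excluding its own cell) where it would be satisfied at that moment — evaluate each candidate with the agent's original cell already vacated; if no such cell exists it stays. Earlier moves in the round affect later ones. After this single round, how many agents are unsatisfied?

Initially unsatisfied (in order): (3,3), (3,5), (4,3), (4,4), (4,5), (5,3).
  (3,3) → (2,2).
  (3,5) → (2,3).
  (4,3) → (3,5).
  (4,4) → (2,5).
  (4,5): now satisfied by earlier moves; stays.
  (5,3): now satisfied by earlier moves; stays.
Resulting grid:
B B B A A
A A A A A
A _ _ _ B
_ _ _ _ B
_ _ A _ _
Unsatisfied now: (1,3).

1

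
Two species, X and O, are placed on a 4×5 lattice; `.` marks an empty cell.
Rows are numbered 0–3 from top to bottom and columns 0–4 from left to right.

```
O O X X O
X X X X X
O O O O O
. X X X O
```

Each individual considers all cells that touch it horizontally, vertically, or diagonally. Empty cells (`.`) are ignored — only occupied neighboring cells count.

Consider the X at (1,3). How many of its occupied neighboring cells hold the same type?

4

Occupied neighbors of (1,3): (0,2)=X, (0,3)=X, (0,4)=O, (1,2)=X, (1,4)=X, (2,2)=O, (2,3)=O, (2,4)=O.
Same type (X): 4 of 8.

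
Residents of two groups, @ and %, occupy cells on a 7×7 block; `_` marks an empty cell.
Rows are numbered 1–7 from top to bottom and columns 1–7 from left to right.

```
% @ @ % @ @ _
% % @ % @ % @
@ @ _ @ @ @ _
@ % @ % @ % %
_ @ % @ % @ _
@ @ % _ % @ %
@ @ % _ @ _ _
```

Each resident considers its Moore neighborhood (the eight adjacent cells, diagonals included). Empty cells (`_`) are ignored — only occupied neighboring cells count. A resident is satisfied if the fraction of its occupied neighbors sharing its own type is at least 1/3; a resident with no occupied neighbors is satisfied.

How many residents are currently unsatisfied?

10

(1,1)% 2/3 ok
(1,2)@ 2/5 ok
(1,3)@ 2/5 ok
(1,4)% 1/5 unhappy
(1,5)@ 2/5 ok
(1,6)@ 3/4 ok
(2,1)% 2/5 ok
(2,2)% 2/7 unhappy
(2,3)@ 4/7 ok
(2,4)% 1/7 unhappy
(2,5)@ 5/8 ok
(2,6)% 0/6 unhappy
(2,7)@ 2/3 ok
(3,1)@ 2/5 ok
(3,2)@ 4/7 ok
(3,4)@ 5/7 ok
(3,5)@ 4/8 ok
(3,6)@ 4/7 ok
(4,1)@ 3/4 ok
(4,2)% 1/6 unhappy
(4,3)@ 4/7 ok
(4,4)% 2/7 unhappy
(4,5)@ 5/8 ok
(4,6)% 2/6 ok
(4,7)% 1/3 ok
(5,2)@ 4/7 ok
(5,3)% 3/7 ok
(5,4)@ 2/7 unhappy
(5,5)% 3/7 ok
(5,6)@ 2/7 unhappy
(6,1)@ 4/4 ok
(6,2)@ 4/7 ok
(6,3)% 2/6 ok
(6,5)% 1/5 unhappy
(6,6)@ 2/5 ok
(6,7)% 0/2 unhappy
(7,1)@ 3/3 ok
(7,2)@ 3/5 ok
(7,3)% 1/3 ok
(7,5)@ 1/2 ok
Unsatisfied: (1,4), (2,2), (2,4), (2,6), (4,2), (4,4), (5,4), (5,6), (6,5), (6,7) — 10 in total.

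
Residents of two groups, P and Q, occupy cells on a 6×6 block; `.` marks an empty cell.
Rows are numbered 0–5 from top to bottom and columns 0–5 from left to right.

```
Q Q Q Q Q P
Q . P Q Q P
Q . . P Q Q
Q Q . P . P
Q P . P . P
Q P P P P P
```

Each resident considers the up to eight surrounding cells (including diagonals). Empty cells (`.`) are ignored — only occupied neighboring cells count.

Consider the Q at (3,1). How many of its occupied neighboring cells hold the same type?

3

Occupied neighbors of (3,1): (2,0)=Q, (3,0)=Q, (4,0)=Q, (4,1)=P.
Same type (Q): 3 of 4.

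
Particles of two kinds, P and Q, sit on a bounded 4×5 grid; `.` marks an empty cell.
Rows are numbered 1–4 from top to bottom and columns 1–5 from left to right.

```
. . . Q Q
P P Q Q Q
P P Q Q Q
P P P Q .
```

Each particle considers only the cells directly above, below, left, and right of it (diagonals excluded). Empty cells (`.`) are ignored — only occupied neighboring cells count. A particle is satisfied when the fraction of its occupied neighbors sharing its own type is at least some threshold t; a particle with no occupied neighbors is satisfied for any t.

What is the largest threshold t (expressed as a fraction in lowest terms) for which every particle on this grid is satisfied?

1/3

(1,4)Q 2/2
(1,5)Q 2/2
(2,1)P 2/2
(2,2)P 2/3
(2,3)Q 2/3
(2,4)Q 4/4
(2,5)Q 3/3
(3,1)P 3/3
(3,2)P 3/4
(3,3)Q 2/4
(3,4)Q 4/4
(3,5)Q 2/2
(4,1)P 2/2
(4,2)P 3/3
(4,3)P 1/3
(4,4)Q 1/2
The smallest same-type fraction is 1/3 at (4,3), which reduces to 1/3. Any threshold above that leaves this particle unsatisfied.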